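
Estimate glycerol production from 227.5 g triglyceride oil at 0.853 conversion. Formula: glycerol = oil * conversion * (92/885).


glycerol = oil * conv * (92/885)
= 227.5 * 0.853 * 92 / 885
= 20.1732 g

20.1732 g


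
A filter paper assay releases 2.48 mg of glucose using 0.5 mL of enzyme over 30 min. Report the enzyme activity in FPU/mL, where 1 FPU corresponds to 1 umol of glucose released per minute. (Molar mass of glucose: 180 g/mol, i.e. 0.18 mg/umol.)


Activity = glucose_mg / (0.18 mg/umol * V_mL * t_min)
= 2.48 / (0.18 * 0.5 * 30)
= 0.9185 FPU/mL

0.9185 FPU/mL


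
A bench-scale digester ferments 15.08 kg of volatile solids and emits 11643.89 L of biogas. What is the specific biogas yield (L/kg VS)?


Y = V / VS
= 11643.89 / 15.08
= 772.1412 L/kg VS

772.1412 L/kg VS


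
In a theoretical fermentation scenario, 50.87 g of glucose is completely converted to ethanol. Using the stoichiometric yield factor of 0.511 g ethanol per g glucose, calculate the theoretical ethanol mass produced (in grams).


Theoretical ethanol yield: m_EtOH = 0.511 * m_glucose
m_EtOH = 0.511 * 50.87 = 25.9946 g

25.9946 g


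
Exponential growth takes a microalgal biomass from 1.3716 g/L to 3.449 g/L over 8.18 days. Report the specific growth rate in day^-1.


mu = ln(X2/X1) / dt
= ln(3.449/1.3716) / 8.18
= 0.1127 per day

0.1127 per day


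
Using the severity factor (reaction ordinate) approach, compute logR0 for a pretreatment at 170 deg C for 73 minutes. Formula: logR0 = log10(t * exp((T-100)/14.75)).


logR0 = log10(t * exp((T - 100) / 14.75))
= log10(73 * exp((170 - 100) / 14.75))
= 3.9244

3.9244


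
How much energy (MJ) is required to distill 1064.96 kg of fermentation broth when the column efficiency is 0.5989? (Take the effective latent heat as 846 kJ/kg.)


E = m * 846 / (eta * 1000)
= 1064.96 * 846 / (0.5989 * 1000)
= 1504.3516 MJ

1504.3516 MJ


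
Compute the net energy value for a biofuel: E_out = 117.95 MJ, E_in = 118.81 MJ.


NEV = E_out - E_in
= 117.95 - 118.81
= -0.8600 MJ

-0.8600 MJ


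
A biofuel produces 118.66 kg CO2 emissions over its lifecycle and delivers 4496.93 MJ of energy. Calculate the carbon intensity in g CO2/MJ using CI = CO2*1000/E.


CI = CO2 * 1000 / E
= 118.66 * 1000 / 4496.93
= 26.3869 g CO2/MJ

26.3869 g CO2/MJ


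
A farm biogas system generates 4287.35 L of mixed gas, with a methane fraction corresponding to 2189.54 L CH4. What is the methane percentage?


CH4% = V_CH4 / V_total * 100
= 2189.54 / 4287.35 * 100
= 51.0698%

51.0698%


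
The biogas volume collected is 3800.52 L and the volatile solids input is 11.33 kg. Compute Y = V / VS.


Y = V / VS
= 3800.52 / 11.33
= 335.4387 L/kg VS

335.4387 L/kg VS


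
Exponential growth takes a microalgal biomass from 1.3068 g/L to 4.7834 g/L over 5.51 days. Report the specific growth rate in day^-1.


mu = ln(X2/X1) / dt
= ln(4.7834/1.3068) / 5.51
= 0.2355 per day

0.2355 per day


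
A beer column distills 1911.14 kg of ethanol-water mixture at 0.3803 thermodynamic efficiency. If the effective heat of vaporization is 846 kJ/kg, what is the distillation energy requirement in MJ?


E = m * 846 / (eta * 1000)
= 1911.14 * 846 / (0.3803 * 1000)
= 4251.4448 MJ

4251.4448 MJ


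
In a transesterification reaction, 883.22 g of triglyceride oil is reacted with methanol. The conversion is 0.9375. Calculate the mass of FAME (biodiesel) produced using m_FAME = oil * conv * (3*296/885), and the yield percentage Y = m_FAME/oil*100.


m_FAME = oil * conv * (3 * 296 / 885) = oil * conv * (888/885)
= 883.22 * 0.9375 * 888 / 885
= 830.8256 g
Y = m_FAME / oil * 100 = conv * (888/885) * 100
= 0.9375 * 888 / 885 * 100
= 94.07%

830.8256 g FAME; Y = 94.07%


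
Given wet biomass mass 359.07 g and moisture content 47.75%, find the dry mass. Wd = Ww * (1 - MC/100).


Wd = Ww * (1 - MC/100)
= 359.07 * (1 - 47.75/100)
= 187.6141 g

187.6141 g


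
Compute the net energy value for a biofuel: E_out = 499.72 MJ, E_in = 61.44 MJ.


NEV = E_out - E_in
= 499.72 - 61.44
= 438.2800 MJ

438.2800 MJ


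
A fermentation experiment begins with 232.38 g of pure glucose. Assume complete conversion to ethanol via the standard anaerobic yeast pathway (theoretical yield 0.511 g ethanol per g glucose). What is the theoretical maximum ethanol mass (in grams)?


Theoretical ethanol yield: m_EtOH = 0.511 * m_glucose
m_EtOH = 0.511 * 232.38 = 118.7462 g

118.7462 g


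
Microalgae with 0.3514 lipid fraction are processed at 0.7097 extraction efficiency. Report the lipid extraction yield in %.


Y = lipid_content * extraction_eff * 100
= 0.3514 * 0.7097 * 100
= 24.9389%

24.9389%


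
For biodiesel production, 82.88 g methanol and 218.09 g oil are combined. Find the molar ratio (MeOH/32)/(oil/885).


Molar ratio = n_MeOH / n_oil = (MeOH/32) / (oil/885) = (MeOH * 885) / (32 * oil)
= (82.88 * 885) / (32 * 218.09)
= 10.5101

10.5101


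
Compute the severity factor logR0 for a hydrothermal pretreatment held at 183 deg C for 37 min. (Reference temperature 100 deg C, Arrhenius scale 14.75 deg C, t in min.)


logR0 = log10(t * exp((T - 100) / 14.75))
= log10(37 * exp((183 - 100) / 14.75))
= 4.0120

4.0120


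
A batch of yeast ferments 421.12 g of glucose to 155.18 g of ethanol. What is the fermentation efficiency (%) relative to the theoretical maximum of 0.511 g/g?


Fermentation efficiency = (actual / (0.511 * glucose)) * 100
= (155.18 / (0.511 * 421.12)) * 100
= 72.1122%

72.1122%


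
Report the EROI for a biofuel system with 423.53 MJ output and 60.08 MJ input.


EROI = E_out / E_in
= 423.53 / 60.08
= 7.0494

7.0494


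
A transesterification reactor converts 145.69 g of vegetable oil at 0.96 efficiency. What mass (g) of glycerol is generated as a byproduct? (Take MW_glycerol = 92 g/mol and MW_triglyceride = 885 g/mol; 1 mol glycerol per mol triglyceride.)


glycerol = oil * conv * (92/885)
= 145.69 * 0.96 * 92 / 885
= 14.5394 g

14.5394 g


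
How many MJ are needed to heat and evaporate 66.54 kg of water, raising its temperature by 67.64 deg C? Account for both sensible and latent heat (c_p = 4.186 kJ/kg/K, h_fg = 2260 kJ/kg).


E = m_water * (4.186 * dT + 2260) / 1000
= 66.54 * (4.186 * 67.64 + 2260) / 1000
= 169.2206 MJ

169.2206 MJ


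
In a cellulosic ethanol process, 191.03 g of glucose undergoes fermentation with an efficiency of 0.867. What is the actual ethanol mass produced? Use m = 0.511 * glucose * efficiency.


Actual ethanol: m = 0.511 * 191.03 * 0.867
m = 84.6334 g

84.6334 g


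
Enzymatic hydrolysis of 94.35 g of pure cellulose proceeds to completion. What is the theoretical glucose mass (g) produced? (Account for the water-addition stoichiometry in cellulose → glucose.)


glucose = cellulose * 180/162
= 94.35 * 180/162
= 104.8333 g

104.8333 g


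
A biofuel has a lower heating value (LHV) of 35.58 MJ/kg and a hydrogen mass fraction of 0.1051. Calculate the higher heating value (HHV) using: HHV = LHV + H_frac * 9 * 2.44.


HHV = LHV + H_frac * 9 * 2.44
= 35.58 + 0.1051 * 9 * 2.44
= 37.8880 MJ/kg

37.8880 MJ/kg


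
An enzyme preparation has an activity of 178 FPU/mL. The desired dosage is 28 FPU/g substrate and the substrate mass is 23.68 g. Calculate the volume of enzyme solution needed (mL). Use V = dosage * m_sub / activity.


V = dosage * m_sub / activity
V = 28 * 23.68 / 178
V = 3.7249 mL

3.7249 mL


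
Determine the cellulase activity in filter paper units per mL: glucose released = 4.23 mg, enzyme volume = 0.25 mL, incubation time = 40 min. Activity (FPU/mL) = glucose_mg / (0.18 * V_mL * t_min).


Activity = glucose_mg / (0.18 mg/umol * V_mL * t_min)
= 4.23 / (0.18 * 0.25 * 40)
= 2.3500 FPU/mL

2.3500 FPU/mL


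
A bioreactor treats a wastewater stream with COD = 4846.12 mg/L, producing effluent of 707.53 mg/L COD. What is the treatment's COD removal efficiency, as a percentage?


eta = (COD_in - COD_out) / COD_in * 100
= (4846.12 - 707.53) / 4846.12 * 100
= 85.4001%

85.4001%


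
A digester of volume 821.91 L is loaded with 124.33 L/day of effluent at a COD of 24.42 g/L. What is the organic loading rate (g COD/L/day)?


OLR = Q * S / V
= 124.33 * 24.42 / 821.91
= 3.6940 g/L/day

3.6940 g/L/day


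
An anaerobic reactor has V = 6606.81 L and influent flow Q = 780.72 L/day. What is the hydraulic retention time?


HRT = V / Q
= 6606.81 / 780.72
= 8.4625 days

8.4625 days


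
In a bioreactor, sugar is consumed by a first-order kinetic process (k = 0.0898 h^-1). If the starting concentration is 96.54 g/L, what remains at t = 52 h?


S = S0 * exp(-k * t)
S = 96.54 * exp(-0.0898 * 52)
S = 0.9052 g/L

0.9052 g/L


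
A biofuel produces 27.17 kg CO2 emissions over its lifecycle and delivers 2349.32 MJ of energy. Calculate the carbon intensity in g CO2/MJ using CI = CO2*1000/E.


CI = CO2 * 1000 / E
= 27.17 * 1000 / 2349.32
= 11.5650 g CO2/MJ

11.5650 g CO2/MJ


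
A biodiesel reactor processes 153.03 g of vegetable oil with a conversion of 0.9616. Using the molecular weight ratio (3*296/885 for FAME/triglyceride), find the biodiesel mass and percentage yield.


m_FAME = oil * conv * (3 * 296 / 885) = oil * conv * (888/885)
= 153.03 * 0.9616 * 888 / 885
= 147.6525 g
Y = m_FAME / oil * 100 = conv * (888/885) * 100
= 0.9616 * 888 / 885 * 100
= 96.49%

147.6525 g FAME; Y = 96.49%


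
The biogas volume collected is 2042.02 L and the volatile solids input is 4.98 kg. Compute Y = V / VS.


Y = V / VS
= 2042.02 / 4.98
= 410.0442 L/kg VS

410.0442 L/kg VS


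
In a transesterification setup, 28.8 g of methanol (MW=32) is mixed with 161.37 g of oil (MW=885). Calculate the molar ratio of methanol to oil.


Molar ratio = n_MeOH / n_oil = (MeOH/32) / (oil/885) = (MeOH * 885) / (32 * oil)
= (28.8 * 885) / (32 * 161.37)
= 4.9359

4.9359


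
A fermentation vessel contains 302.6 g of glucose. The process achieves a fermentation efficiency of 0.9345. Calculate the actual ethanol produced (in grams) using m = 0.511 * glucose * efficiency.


Actual ethanol: m = 0.511 * 302.6 * 0.9345
m = 144.5004 g

144.5004 g


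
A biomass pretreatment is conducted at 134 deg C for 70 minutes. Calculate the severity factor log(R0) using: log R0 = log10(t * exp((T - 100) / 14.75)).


logR0 = log10(t * exp((T - 100) / 14.75))
= log10(70 * exp((134 - 100) / 14.75))
= 2.8462

2.8462


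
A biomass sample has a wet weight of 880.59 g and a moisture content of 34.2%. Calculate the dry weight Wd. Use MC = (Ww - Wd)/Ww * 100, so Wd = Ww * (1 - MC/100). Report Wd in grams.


Wd = Ww * (1 - MC/100)
= 880.59 * (1 - 34.2/100)
= 579.4282 g

579.4282 g


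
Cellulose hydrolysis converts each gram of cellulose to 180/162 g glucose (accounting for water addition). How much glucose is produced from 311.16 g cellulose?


glucose = cellulose * 180/162
= 311.16 * 180/162
= 345.7333 g

345.7333 g


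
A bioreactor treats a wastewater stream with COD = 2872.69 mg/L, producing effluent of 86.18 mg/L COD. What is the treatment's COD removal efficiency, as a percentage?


eta = (COD_in - COD_out) / COD_in * 100
= (2872.69 - 86.18) / 2872.69 * 100
= 97.0000%

97.0000%


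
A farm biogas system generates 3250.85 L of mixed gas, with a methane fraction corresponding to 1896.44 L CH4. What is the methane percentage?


CH4% = V_CH4 / V_total * 100
= 1896.44 / 3250.85 * 100
= 58.3367%

58.3367%


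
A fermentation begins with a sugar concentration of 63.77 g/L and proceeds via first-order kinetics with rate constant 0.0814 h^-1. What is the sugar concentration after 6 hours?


S = S0 * exp(-k * t)
S = 63.77 * exp(-0.0814 * 6)
S = 39.1297 g/L

39.1297 g/L


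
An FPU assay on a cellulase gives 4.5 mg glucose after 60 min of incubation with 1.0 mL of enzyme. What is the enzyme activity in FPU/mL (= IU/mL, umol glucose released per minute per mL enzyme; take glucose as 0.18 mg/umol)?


Activity = glucose_mg / (0.18 mg/umol * V_mL * t_min)
= 4.5 / (0.18 * 1.0 * 60)
= 0.4167 FPU/mL

0.4167 FPU/mL


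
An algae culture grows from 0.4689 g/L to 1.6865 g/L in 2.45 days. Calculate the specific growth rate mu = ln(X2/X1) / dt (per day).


mu = ln(X2/X1) / dt
= ln(1.6865/0.4689) / 2.45
= 0.5225 per day

0.5225 per day


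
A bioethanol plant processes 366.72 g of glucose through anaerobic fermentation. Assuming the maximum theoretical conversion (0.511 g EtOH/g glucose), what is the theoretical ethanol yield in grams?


Theoretical ethanol yield: m_EtOH = 0.511 * m_glucose
m_EtOH = 0.511 * 366.72 = 187.3939 g

187.3939 g


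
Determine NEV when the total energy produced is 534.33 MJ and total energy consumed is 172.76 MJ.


NEV = E_out - E_in
= 534.33 - 172.76
= 361.5700 MJ

361.5700 MJ


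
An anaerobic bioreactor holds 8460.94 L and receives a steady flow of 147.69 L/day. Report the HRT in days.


HRT = V / Q
= 8460.94 / 147.69
= 57.2885 days

57.2885 days


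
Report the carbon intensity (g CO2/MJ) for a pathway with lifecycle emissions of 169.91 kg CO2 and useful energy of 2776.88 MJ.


CI = CO2 * 1000 / E
= 169.91 * 1000 / 2776.88
= 61.1874 g CO2/MJ

61.1874 g CO2/MJ


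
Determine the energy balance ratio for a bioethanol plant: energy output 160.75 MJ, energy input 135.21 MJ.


EROI = E_out / E_in
= 160.75 / 135.21
= 1.1889

1.1889


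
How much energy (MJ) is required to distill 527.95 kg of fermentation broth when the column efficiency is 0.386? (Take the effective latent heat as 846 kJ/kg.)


E = m * 846 / (eta * 1000)
= 527.95 * 846 / (0.386 * 1000)
= 1157.1132 MJ

1157.1132 MJ


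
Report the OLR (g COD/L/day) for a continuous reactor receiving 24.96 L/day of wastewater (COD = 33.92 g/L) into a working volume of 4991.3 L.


OLR = Q * S / V
= 24.96 * 33.92 / 4991.3
= 0.1696 g/L/day

0.1696 g/L/day


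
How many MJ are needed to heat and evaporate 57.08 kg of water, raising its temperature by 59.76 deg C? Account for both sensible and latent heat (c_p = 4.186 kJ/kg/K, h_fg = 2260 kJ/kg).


E = m_water * (4.186 * dT + 2260) / 1000
= 57.08 * (4.186 * 59.76 + 2260) / 1000
= 143.2797 MJ

143.2797 MJ


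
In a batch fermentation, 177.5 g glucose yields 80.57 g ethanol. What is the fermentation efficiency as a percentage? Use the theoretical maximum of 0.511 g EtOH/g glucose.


Fermentation efficiency = (actual / (0.511 * glucose)) * 100
= (80.57 / (0.511 * 177.5)) * 100
= 88.8289%

88.8289%


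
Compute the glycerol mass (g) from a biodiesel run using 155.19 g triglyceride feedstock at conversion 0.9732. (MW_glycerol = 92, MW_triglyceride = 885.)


glycerol = oil * conv * (92/885)
= 155.19 * 0.9732 * 92 / 885
= 15.7004 g

15.7004 g


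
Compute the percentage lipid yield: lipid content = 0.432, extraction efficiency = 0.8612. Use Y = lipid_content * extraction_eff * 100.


Y = lipid_content * extraction_eff * 100
= 0.432 * 0.8612 * 100
= 37.2038%

37.2038%


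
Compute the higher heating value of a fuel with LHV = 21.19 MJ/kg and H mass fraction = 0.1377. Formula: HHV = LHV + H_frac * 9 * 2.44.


HHV = LHV + H_frac * 9 * 2.44
= 21.19 + 0.1377 * 9 * 2.44
= 24.2139 MJ/kg

24.2139 MJ/kg


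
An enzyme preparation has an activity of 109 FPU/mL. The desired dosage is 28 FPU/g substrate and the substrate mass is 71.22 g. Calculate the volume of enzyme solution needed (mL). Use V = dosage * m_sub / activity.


V = dosage * m_sub / activity
V = 28 * 71.22 / 109
V = 18.2950 mL

18.2950 mL


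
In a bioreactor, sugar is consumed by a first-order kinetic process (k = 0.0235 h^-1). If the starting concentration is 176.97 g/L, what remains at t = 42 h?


S = S0 * exp(-k * t)
S = 176.97 * exp(-0.0235 * 42)
S = 65.9555 g/L

65.9555 g/L


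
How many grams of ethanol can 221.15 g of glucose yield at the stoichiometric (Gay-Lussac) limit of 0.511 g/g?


Theoretical ethanol yield: m_EtOH = 0.511 * m_glucose
m_EtOH = 0.511 * 221.15 = 113.0076 g

113.0076 g


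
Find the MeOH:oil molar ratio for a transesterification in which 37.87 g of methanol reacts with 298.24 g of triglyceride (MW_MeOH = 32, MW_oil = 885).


Molar ratio = n_MeOH / n_oil = (MeOH/32) / (oil/885) = (MeOH * 885) / (32 * oil)
= (37.87 * 885) / (32 * 298.24)
= 3.5117

3.5117


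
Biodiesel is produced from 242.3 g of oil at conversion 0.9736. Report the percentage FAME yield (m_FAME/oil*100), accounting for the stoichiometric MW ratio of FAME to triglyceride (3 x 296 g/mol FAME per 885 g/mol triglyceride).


m_FAME = oil * conv * (3 * 296 / 885) = oil * conv * (888/885)
= 242.3 * 0.9736 * 888 / 885
= 236.7030 g
Y = m_FAME / oil * 100 = conv * (888/885) * 100
= 0.9736 * 888 / 885 * 100
= 97.69%

97.69%


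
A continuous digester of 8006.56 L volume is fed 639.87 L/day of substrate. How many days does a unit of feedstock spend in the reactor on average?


HRT = V / Q
= 8006.56 / 639.87
= 12.5128 days

12.5128 days


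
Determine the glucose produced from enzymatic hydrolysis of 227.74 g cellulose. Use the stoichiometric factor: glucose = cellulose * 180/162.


glucose = cellulose * 180/162
= 227.74 * 180/162
= 253.0444 g

253.0444 g


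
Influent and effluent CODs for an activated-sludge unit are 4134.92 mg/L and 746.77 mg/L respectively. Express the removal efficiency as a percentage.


eta = (COD_in - COD_out) / COD_in * 100
= (4134.92 - 746.77) / 4134.92 * 100
= 81.9399%

81.9399%


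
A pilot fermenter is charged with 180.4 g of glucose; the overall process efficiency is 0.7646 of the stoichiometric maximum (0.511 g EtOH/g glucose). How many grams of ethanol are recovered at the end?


Actual ethanol: m = 0.511 * 180.4 * 0.7646
m = 70.4842 g

70.4842 g


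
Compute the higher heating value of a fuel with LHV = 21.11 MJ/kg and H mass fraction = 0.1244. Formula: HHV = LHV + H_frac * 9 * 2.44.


HHV = LHV + H_frac * 9 * 2.44
= 21.11 + 0.1244 * 9 * 2.44
= 23.8418 MJ/kg

23.8418 MJ/kg


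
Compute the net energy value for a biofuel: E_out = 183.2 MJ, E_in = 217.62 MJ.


NEV = E_out - E_in
= 183.2 - 217.62
= -34.4200 MJ

-34.4200 MJ


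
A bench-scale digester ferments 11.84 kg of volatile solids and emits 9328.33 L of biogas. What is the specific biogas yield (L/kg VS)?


Y = V / VS
= 9328.33 / 11.84
= 787.8657 L/kg VS

787.8657 L/kg VS


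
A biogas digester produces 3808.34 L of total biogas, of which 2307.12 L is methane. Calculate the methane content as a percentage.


CH4% = V_CH4 / V_total * 100
= 2307.12 / 3808.34 * 100
= 60.5807%

60.5807%


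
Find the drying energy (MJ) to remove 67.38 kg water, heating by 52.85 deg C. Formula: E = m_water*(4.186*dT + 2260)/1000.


E = m_water * (4.186 * dT + 2260) / 1000
= 67.38 * (4.186 * 52.85 + 2260) / 1000
= 167.1853 MJ

167.1853 MJ


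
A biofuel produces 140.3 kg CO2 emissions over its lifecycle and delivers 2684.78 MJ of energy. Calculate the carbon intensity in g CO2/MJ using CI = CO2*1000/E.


CI = CO2 * 1000 / E
= 140.3 * 1000 / 2684.78
= 52.2575 g CO2/MJ

52.2575 g CO2/MJ


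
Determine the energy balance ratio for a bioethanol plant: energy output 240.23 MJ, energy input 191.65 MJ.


EROI = E_out / E_in
= 240.23 / 191.65
= 1.2535

1.2535


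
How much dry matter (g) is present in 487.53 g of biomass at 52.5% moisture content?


Wd = Ww * (1 - MC/100)
= 487.53 * (1 - 52.5/100)
= 231.5767 g

231.5767 g


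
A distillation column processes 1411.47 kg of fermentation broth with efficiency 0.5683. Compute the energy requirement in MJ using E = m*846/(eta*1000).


E = m * 846 / (eta * 1000)
= 1411.47 * 846 / (0.5683 * 1000)
= 2101.1853 MJ

2101.1853 MJ


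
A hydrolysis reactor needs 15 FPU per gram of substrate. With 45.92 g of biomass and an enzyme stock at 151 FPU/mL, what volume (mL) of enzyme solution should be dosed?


V = dosage * m_sub / activity
V = 15 * 45.92 / 151
V = 4.5616 mL

4.5616 mL


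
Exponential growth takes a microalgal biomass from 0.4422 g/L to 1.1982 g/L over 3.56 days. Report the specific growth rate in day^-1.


mu = ln(X2/X1) / dt
= ln(1.1982/0.4422) / 3.56
= 0.2800 per day

0.2800 per day


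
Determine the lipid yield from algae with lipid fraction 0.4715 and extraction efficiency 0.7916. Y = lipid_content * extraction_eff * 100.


Y = lipid_content * extraction_eff * 100
= 0.4715 * 0.7916 * 100
= 37.3239%

37.3239%


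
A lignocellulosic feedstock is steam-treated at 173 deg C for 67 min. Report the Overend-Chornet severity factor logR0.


logR0 = log10(t * exp((T - 100) / 14.75))
= log10(67 * exp((173 - 100) / 14.75))
= 3.9755

3.9755


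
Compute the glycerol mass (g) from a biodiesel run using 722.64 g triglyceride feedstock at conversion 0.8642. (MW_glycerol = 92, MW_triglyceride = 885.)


glycerol = oil * conv * (92/885)
= 722.64 * 0.8642 * 92 / 885
= 64.9203 g

64.9203 g


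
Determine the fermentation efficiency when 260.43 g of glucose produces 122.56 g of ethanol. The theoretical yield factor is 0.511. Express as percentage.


Fermentation efficiency = (actual / (0.511 * glucose)) * 100
= (122.56 / (0.511 * 260.43)) * 100
= 92.0952%

92.0952%


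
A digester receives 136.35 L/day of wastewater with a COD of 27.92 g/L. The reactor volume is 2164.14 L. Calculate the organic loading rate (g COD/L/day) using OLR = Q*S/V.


OLR = Q * S / V
= 136.35 * 27.92 / 2164.14
= 1.7591 g/L/day

1.7591 g/L/day


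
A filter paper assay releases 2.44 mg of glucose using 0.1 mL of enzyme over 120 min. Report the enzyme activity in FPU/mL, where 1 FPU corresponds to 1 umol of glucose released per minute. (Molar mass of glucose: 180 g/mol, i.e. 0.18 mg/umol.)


Activity = glucose_mg / (0.18 mg/umol * V_mL * t_min)
= 2.44 / (0.18 * 0.1 * 120)
= 1.1296 FPU/mL

1.1296 FPU/mL


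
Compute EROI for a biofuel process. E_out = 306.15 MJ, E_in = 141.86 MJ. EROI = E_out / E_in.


EROI = E_out / E_in
= 306.15 / 141.86
= 2.1581

2.1581


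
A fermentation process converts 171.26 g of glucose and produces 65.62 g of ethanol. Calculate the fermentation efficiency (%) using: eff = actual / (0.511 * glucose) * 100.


Fermentation efficiency = (actual / (0.511 * glucose)) * 100
= (65.62 / (0.511 * 171.26)) * 100
= 74.9824%

74.9824%


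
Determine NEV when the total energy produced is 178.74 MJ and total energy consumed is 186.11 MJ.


NEV = E_out - E_in
= 178.74 - 186.11
= -7.3700 MJ

-7.3700 MJ


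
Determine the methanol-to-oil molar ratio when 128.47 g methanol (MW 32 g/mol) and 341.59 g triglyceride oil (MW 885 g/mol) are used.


Molar ratio = n_MeOH / n_oil = (MeOH/32) / (oil/885) = (MeOH * 885) / (32 * oil)
= (128.47 * 885) / (32 * 341.59)
= 10.4014

10.4014


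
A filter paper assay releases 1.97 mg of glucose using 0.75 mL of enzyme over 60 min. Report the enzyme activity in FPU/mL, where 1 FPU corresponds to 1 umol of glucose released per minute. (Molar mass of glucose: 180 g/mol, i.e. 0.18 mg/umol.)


Activity = glucose_mg / (0.18 mg/umol * V_mL * t_min)
= 1.97 / (0.18 * 0.75 * 60)
= 0.2432 FPU/mL

0.2432 FPU/mL


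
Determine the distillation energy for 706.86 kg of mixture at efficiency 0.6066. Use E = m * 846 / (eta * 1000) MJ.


E = m * 846 / (eta * 1000)
= 706.86 * 846 / (0.6066 * 1000)
= 985.8285 MJ

985.8285 MJ


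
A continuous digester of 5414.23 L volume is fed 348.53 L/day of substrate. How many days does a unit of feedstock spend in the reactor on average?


HRT = V / Q
= 5414.23 / 348.53
= 15.5345 days

15.5345 days


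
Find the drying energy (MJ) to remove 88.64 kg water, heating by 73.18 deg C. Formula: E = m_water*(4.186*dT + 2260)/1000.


E = m_water * (4.186 * dT + 2260) / 1000
= 88.64 * (4.186 * 73.18 + 2260) / 1000
= 227.4796 MJ

227.4796 MJ


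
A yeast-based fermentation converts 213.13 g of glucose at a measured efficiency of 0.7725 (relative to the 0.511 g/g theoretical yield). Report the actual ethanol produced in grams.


Actual ethanol: m = 0.511 * 213.13 * 0.7725
m = 84.1325 g

84.1325 g


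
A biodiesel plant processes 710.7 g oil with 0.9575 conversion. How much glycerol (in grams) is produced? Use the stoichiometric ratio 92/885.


glycerol = oil * conv * (92/885)
= 710.7 * 0.9575 * 92 / 885
= 70.7407 g

70.7407 g


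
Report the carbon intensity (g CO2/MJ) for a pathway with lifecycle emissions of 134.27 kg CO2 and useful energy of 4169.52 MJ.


CI = CO2 * 1000 / E
= 134.27 * 1000 / 4169.52
= 32.2027 g CO2/MJ

32.2027 g CO2/MJ


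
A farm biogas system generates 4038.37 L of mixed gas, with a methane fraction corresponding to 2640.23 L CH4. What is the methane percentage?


CH4% = V_CH4 / V_total * 100
= 2640.23 / 4038.37 * 100
= 65.3786%

65.3786%


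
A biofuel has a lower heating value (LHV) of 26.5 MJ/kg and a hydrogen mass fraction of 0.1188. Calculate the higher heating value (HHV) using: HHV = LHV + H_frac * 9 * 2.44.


HHV = LHV + H_frac * 9 * 2.44
= 26.5 + 0.1188 * 9 * 2.44
= 29.1088 MJ/kg

29.1088 MJ/kg


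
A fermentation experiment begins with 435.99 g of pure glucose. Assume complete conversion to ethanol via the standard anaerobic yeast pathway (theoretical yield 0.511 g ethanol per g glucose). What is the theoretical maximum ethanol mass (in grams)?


Theoretical ethanol yield: m_EtOH = 0.511 * m_glucose
m_EtOH = 0.511 * 435.99 = 222.7909 g

222.7909 g


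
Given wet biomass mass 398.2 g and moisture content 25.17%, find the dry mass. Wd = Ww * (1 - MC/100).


Wd = Ww * (1 - MC/100)
= 398.2 * (1 - 25.17/100)
= 297.9731 g

297.9731 g


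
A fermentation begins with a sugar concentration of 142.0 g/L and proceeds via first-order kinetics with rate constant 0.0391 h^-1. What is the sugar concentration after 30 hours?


S = S0 * exp(-k * t)
S = 142.0 * exp(-0.0391 * 30)
S = 43.9401 g/L

43.9401 g/L


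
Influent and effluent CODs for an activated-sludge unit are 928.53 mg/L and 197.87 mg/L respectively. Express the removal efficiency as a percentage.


eta = (COD_in - COD_out) / COD_in * 100
= (928.53 - 197.87) / 928.53 * 100
= 78.6900%

78.6900%


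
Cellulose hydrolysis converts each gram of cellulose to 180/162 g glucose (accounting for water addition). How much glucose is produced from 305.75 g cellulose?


glucose = cellulose * 180/162
= 305.75 * 180/162
= 339.7222 g

339.7222 g


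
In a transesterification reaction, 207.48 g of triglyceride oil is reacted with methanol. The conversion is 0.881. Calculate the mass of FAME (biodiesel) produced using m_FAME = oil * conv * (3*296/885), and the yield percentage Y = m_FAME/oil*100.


m_FAME = oil * conv * (3 * 296 / 885) = oil * conv * (888/885)
= 207.48 * 0.881 * 888 / 885
= 183.4095 g
Y = m_FAME / oil * 100 = conv * (888/885) * 100
= 0.881 * 888 / 885 * 100
= 88.40%

183.4095 g FAME; Y = 88.40%


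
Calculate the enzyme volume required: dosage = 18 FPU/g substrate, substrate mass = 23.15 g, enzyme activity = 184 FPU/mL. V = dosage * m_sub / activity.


V = dosage * m_sub / activity
V = 18 * 23.15 / 184
V = 2.2647 mL

2.2647 mL


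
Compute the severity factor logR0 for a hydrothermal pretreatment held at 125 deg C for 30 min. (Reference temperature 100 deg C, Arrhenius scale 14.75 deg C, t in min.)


logR0 = log10(t * exp((T - 100) / 14.75))
= log10(30 * exp((125 - 100) / 14.75))
= 2.2132

2.2132


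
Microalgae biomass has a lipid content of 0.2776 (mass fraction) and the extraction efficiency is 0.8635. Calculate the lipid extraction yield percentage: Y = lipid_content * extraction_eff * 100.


Y = lipid_content * extraction_eff * 100
= 0.2776 * 0.8635 * 100
= 23.9708%

23.9708%


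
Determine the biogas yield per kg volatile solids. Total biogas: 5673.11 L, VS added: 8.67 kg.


Y = V / VS
= 5673.11 / 8.67
= 654.3379 L/kg VS

654.3379 L/kg VS


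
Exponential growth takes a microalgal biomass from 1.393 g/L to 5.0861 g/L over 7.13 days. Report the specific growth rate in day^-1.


mu = ln(X2/X1) / dt
= ln(5.0861/1.393) / 7.13
= 0.1816 per day

0.1816 per day


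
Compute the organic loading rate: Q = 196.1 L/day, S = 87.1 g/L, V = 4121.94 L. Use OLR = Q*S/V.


OLR = Q * S / V
= 196.1 * 87.1 / 4121.94
= 4.1438 g/L/day

4.1438 g/L/day


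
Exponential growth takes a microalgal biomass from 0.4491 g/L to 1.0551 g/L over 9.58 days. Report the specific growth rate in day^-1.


mu = ln(X2/X1) / dt
= ln(1.0551/0.4491) / 9.58
= 0.0892 per day

0.0892 per day


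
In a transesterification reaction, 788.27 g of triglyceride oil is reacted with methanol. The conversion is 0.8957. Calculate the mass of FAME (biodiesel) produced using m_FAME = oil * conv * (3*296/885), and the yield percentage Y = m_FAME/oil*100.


m_FAME = oil * conv * (3 * 296 / 885) = oil * conv * (888/885)
= 788.27 * 0.8957 * 888 / 885
= 708.4468 g
Y = m_FAME / oil * 100 = conv * (888/885) * 100
= 0.8957 * 888 / 885 * 100
= 89.87%

708.4468 g FAME; Y = 89.87%


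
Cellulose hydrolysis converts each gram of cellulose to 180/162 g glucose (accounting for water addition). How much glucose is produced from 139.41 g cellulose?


glucose = cellulose * 180/162
= 139.41 * 180/162
= 154.9000 g

154.9000 g


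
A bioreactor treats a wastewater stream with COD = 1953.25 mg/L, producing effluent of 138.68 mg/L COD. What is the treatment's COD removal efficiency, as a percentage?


eta = (COD_in - COD_out) / COD_in * 100
= (1953.25 - 138.68) / 1953.25 * 100
= 92.9000%

92.9000%


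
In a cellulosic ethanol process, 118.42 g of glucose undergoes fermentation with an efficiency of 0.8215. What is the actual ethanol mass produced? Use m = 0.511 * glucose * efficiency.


Actual ethanol: m = 0.511 * 118.42 * 0.8215
m = 49.7111 g

49.7111 g


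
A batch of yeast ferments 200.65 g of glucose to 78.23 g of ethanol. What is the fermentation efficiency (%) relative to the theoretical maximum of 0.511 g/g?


Fermentation efficiency = (actual / (0.511 * glucose)) * 100
= (78.23 / (0.511 * 200.65)) * 100
= 76.2980%

76.2980%


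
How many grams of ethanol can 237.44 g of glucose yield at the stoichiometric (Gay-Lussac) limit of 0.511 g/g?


Theoretical ethanol yield: m_EtOH = 0.511 * m_glucose
m_EtOH = 0.511 * 237.44 = 121.3318 g

121.3318 g


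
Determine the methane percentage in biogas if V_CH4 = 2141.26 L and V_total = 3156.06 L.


CH4% = V_CH4 / V_total * 100
= 2141.26 / 3156.06 * 100
= 67.8460%

67.8460%


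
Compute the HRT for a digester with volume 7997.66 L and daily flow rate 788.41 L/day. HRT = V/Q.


HRT = V / Q
= 7997.66 / 788.41
= 10.1440 days

10.1440 days


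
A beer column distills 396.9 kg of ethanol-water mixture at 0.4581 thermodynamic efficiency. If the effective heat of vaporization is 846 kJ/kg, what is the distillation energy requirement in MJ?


E = m * 846 / (eta * 1000)
= 396.9 * 846 / (0.4581 * 1000)
= 732.9784 MJ

732.9784 MJ


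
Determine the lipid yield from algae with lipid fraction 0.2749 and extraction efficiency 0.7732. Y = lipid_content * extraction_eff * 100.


Y = lipid_content * extraction_eff * 100
= 0.2749 * 0.7732 * 100
= 21.2553%

21.2553%


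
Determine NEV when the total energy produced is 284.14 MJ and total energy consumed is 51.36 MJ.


NEV = E_out - E_in
= 284.14 - 51.36
= 232.7800 MJ

232.7800 MJ


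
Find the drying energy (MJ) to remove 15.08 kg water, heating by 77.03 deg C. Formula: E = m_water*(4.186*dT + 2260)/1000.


E = m_water * (4.186 * dT + 2260) / 1000
= 15.08 * (4.186 * 77.03 + 2260) / 1000
= 38.9433 MJ

38.9433 MJ


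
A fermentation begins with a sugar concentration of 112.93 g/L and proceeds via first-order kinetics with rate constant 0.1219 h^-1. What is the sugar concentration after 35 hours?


S = S0 * exp(-k * t)
S = 112.93 * exp(-0.1219 * 35)
S = 1.5845 g/L

1.5845 g/L


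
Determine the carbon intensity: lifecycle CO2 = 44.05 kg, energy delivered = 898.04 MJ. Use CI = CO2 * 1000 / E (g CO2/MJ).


CI = CO2 * 1000 / E
= 44.05 * 1000 / 898.04
= 49.0513 g CO2/MJ

49.0513 g CO2/MJ


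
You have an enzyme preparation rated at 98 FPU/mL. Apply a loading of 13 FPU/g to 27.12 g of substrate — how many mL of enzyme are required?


V = dosage * m_sub / activity
V = 13 * 27.12 / 98
V = 3.5976 mL

3.5976 mL


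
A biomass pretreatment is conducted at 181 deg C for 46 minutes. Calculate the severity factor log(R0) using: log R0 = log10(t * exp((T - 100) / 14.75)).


logR0 = log10(t * exp((T - 100) / 14.75))
= log10(46 * exp((181 - 100) / 14.75))
= 4.0477

4.0477


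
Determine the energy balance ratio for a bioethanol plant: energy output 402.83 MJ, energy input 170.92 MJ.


EROI = E_out / E_in
= 402.83 / 170.92
= 2.3568

2.3568


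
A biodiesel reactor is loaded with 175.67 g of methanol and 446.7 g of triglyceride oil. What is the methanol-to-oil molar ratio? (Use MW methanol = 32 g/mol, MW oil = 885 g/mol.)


Molar ratio = n_MeOH / n_oil = (MeOH/32) / (oil/885) = (MeOH * 885) / (32 * oil)
= (175.67 * 885) / (32 * 446.7)
= 10.8761

10.8761


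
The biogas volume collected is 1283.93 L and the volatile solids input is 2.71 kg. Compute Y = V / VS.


Y = V / VS
= 1283.93 / 2.71
= 473.7749 L/kg VS

473.7749 L/kg VS


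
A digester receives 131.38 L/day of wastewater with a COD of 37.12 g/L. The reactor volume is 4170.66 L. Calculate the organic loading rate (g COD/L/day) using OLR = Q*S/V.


OLR = Q * S / V
= 131.38 * 37.12 / 4170.66
= 1.1693 g/L/day

1.1693 g/L/day


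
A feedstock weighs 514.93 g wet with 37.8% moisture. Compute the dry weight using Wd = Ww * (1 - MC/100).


Wd = Ww * (1 - MC/100)
= 514.93 * (1 - 37.8/100)
= 320.2865 g

320.2865 g


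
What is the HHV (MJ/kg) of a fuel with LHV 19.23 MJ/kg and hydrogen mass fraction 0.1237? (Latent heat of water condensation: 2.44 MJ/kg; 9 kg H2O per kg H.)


HHV = LHV + H_frac * 9 * 2.44
= 19.23 + 0.1237 * 9 * 2.44
= 21.9465 MJ/kg

21.9465 MJ/kg


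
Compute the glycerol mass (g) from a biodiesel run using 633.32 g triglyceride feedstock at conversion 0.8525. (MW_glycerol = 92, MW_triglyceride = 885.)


glycerol = oil * conv * (92/885)
= 633.32 * 0.8525 * 92 / 885
= 56.1257 g

56.1257 g


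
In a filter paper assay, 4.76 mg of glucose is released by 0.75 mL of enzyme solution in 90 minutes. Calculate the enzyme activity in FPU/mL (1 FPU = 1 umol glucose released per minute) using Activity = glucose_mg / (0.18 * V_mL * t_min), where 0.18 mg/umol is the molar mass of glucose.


Activity = glucose_mg / (0.18 mg/umol * V_mL * t_min)
= 4.76 / (0.18 * 0.75 * 90)
= 0.3918 FPU/mL

0.3918 FPU/mL


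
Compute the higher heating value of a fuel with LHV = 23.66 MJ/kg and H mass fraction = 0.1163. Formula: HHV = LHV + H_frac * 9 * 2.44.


HHV = LHV + H_frac * 9 * 2.44
= 23.66 + 0.1163 * 9 * 2.44
= 26.2139 MJ/kg

26.2139 MJ/kg


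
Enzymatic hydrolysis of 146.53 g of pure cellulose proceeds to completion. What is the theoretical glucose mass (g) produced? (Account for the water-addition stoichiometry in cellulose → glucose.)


glucose = cellulose * 180/162
= 146.53 * 180/162
= 162.8111 g

162.8111 g


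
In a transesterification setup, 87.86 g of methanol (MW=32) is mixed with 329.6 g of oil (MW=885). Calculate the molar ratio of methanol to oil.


Molar ratio = n_MeOH / n_oil = (MeOH/32) / (oil/885) = (MeOH * 885) / (32 * oil)
= (87.86 * 885) / (32 * 329.6)
= 7.3722

7.3722


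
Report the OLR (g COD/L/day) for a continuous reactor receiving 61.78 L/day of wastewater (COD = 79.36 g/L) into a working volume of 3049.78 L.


OLR = Q * S / V
= 61.78 * 79.36 / 3049.78
= 1.6076 g/L/day

1.6076 g/L/day


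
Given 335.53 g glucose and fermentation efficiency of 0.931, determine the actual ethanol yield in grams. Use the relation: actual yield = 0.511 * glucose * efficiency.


Actual ethanol: m = 0.511 * 335.53 * 0.931
m = 159.6254 g

159.6254 g


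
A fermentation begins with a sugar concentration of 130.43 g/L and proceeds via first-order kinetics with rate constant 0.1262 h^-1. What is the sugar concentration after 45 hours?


S = S0 * exp(-k * t)
S = 130.43 * exp(-0.1262 * 45)
S = 0.4457 g/L

0.4457 g/L


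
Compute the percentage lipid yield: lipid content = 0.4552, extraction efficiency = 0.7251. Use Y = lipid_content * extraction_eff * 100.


Y = lipid_content * extraction_eff * 100
= 0.4552 * 0.7251 * 100
= 33.0066%

33.0066%


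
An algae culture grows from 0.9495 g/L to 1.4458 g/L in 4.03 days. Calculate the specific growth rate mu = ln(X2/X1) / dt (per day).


mu = ln(X2/X1) / dt
= ln(1.4458/0.9495) / 4.03
= 0.1043 per day

0.1043 per day


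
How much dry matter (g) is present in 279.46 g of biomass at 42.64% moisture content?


Wd = Ww * (1 - MC/100)
= 279.46 * (1 - 42.64/100)
= 160.2983 g

160.2983 g


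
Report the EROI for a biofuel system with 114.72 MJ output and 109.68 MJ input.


EROI = E_out / E_in
= 114.72 / 109.68
= 1.0460

1.0460


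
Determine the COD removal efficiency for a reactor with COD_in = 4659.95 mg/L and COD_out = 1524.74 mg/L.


eta = (COD_in - COD_out) / COD_in * 100
= (4659.95 - 1524.74) / 4659.95 * 100
= 67.2799%

67.2799%


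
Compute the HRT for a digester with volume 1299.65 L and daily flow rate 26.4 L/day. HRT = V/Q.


HRT = V / Q
= 1299.65 / 26.4
= 49.2292 days

49.2292 days


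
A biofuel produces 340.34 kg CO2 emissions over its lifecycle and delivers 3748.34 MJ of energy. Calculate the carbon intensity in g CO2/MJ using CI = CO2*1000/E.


CI = CO2 * 1000 / E
= 340.34 * 1000 / 3748.34
= 90.7975 g CO2/MJ

90.7975 g CO2/MJ


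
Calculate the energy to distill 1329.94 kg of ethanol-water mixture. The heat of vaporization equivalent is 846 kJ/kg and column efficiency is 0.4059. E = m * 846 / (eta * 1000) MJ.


E = m * 846 / (eta * 1000)
= 1329.94 * 846 / (0.4059 * 1000)
= 2771.9370 MJ

2771.9370 MJ


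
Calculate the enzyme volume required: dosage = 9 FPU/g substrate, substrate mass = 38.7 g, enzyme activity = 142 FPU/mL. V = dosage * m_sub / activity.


V = dosage * m_sub / activity
V = 9 * 38.7 / 142
V = 2.4528 mL

2.4528 mL


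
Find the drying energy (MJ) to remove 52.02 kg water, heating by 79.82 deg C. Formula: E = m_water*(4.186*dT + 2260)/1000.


E = m_water * (4.186 * dT + 2260) / 1000
= 52.02 * (4.186 * 79.82 + 2260) / 1000
= 134.9465 MJ

134.9465 MJ


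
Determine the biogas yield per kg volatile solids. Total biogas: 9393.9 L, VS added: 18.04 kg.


Y = V / VS
= 9393.9 / 18.04
= 520.7262 L/kg VS

520.7262 L/kg VS


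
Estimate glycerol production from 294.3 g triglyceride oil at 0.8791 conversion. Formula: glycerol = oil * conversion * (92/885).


glycerol = oil * conv * (92/885)
= 294.3 * 0.8791 * 92 / 885
= 26.8951 g

26.8951 g


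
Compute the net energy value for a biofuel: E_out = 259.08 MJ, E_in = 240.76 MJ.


NEV = E_out - E_in
= 259.08 - 240.76
= 18.3200 MJ

18.3200 MJ


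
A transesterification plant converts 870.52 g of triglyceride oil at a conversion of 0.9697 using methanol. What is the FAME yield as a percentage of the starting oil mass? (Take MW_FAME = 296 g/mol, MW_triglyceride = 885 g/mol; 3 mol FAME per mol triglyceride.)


m_FAME = oil * conv * (3 * 296 / 885) = oil * conv * (888/885)
= 870.52 * 0.9697 * 888 / 885
= 847.0047 g
Y = m_FAME / oil * 100 = conv * (888/885) * 100
= 0.9697 * 888 / 885 * 100
= 97.30%

97.30%


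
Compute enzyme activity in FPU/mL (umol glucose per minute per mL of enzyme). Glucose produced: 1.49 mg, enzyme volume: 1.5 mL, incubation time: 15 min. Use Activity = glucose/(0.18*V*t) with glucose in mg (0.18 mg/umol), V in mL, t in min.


Activity = glucose_mg / (0.18 mg/umol * V_mL * t_min)
= 1.49 / (0.18 * 1.5 * 15)
= 0.3679 FPU/mL

0.3679 FPU/mL


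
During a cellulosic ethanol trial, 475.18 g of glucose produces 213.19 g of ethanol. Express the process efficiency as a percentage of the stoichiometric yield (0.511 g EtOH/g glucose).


Fermentation efficiency = (actual / (0.511 * glucose)) * 100
= (213.19 / (0.511 * 475.18)) * 100
= 87.7986%

87.7986%
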